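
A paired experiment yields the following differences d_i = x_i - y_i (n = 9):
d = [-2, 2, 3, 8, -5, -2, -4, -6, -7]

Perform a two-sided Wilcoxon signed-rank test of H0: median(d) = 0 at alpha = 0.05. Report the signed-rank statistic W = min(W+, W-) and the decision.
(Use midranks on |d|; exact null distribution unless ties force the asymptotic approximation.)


Step 1: Drop any zero differences (none here) and take |d_i|.
|d| = [2, 2, 3, 8, 5, 2, 4, 6, 7]
Step 2: Midrank |d_i| (ties get averaged ranks).
ranks: |2|->2, |2|->2, |3|->4, |8|->9, |5|->6, |2|->2, |4|->5, |6|->7, |7|->8
Step 3: Attach original signs; sum ranks with positive sign and with negative sign.
W+ = 2 + 4 + 9 = 15
W- = 2 + 6 + 2 + 5 + 7 + 8 = 30
(Check: W+ + W- = 45 should equal n(n+1)/2 = 45.)
Step 4: Test statistic W = min(W+, W-) = 15.
Step 5: Ties in |d|, so use the tie-corrected normal approximation.
        E[W] = n(n+1)/4 = 9*10/4 = 22.5.
        Tie groups: |d|=2 (t=3); sum(t^3 - t) = 24.
        Var[W] = n(n+1)(2n+1)/24 - sum(t^3-t)/48 = 1710/24 - 24/48 = 70.75.
        z = (W - E[W]) / sqrt(Var[W]) = (15 - 22.5) / 8.4113 = -0.8917.
        Two-sided p = 2*Phi(z) = 0.372577.
Step 6: alpha = 0.05. fail to reject H0.

W+ = 15, W- = 30, W = min = 15, p = 0.372577, fail to reject H0.


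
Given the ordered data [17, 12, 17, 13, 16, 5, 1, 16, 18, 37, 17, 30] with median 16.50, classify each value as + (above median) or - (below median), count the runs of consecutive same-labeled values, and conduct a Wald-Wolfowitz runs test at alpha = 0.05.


Step 1: Compute median = 16.50; label A = above, B = below.
Labels in order: ABABBBBBAAAA  (n_A = 6, n_B = 6)
Step 2: Count runs R = 5.
Step 3: Under H0 (random ordering), E[R] = 2*n_A*n_B/(n_A+n_B) + 1 = 2*6*6/12 + 1 = 7.0000.
        Var[R] = 2*n_A*n_B*(2*n_A*n_B - n_A - n_B) / ((n_A+n_B)^2 * (n_A+n_B-1)) = 4320/1584 = 2.7273.
        SD[R] = 1.6514.
Step 4: Continuity-corrected z = (R + 0.5 - E[R]) / SD[R] = (5 + 0.5 - 7.0000) / 1.6514 = -0.9083.
Step 5: Two-sided p-value via normal approximation = 2*(1 - Phi(|z|)) = 0.363722.
Step 6: alpha = 0.05. fail to reject H0.

R = 5, z = -0.9083, p = 0.363722, fail to reject H0.


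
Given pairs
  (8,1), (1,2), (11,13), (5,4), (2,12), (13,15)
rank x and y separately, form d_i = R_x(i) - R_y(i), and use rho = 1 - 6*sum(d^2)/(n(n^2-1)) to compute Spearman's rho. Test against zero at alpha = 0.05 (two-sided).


Step 1: Rank x and y separately (midranks; no ties here).
rank(x): 8->4, 1->1, 11->5, 5->3, 2->2, 13->6
rank(y): 1->1, 2->2, 13->5, 4->3, 12->4, 15->6
Step 2: d_i = R_x(i) - R_y(i); compute d_i^2.
  (4-1)^2=9, (1-2)^2=1, (5-5)^2=0, (3-3)^2=0, (2-4)^2=4, (6-6)^2=0
sum(d^2) = 14.
Step 3: rho = 1 - 6*14 / (6*(6^2 - 1)) = 1 - 84/210 = 0.600000.
Step 4: Under H0, t = rho * sqrt((n-2)/(1-rho^2)) = 1.5000 ~ t(4).
Step 5: Two-sided p-value from the t-distribution with 4 df = 0.208000.
Step 6: alpha = 0.05. fail to reject H0.

rho = 0.6000, p = 0.208000, fail to reject H0 at alpha = 0.05.


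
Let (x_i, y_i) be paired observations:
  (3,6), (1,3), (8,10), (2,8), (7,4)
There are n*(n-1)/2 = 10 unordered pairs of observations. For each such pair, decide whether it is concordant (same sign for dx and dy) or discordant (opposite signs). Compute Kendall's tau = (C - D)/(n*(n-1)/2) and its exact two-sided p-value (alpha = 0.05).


Step 1: Enumerate the 10 unordered pairs (i,j) with i<j and classify each by sign(x_j-x_i) * sign(y_j-y_i).
  (1,2):dx=-2,dy=-3->C; (1,3):dx=+5,dy=+4->C; (1,4):dx=-1,dy=+2->D; (1,5):dx=+4,dy=-2->D
  (2,3):dx=+7,dy=+7->C; (2,4):dx=+1,dy=+5->C; (2,5):dx=+6,dy=+1->C; (3,4):dx=-6,dy=-2->C
  (3,5):dx=-1,dy=-6->C; (4,5):dx=+5,dy=-4->D
Step 2: C = 7, D = 3, total pairs = 10.
Step 3: tau = (C - D)/(n(n-1)/2) = (7 - 3)/10 = 0.400000.
Step 4: Exact two-sided p-value (enumerate n! = 120 permutations of y under H0): p = 0.483333.
Step 5: alpha = 0.05. fail to reject H0.

tau_b = 0.4000 (C=7, D=3), p = 0.483333, fail to reject H0.


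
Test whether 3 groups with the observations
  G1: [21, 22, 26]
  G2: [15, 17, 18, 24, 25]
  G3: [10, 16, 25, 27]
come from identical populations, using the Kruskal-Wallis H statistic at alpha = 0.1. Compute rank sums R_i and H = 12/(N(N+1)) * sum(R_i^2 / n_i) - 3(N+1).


Step 1: Combine all N = 12 observations and assign midranks.
sorted (value, group, rank): (10,G3,1), (15,G2,2), (16,G3,3), (17,G2,4), (18,G2,5), (21,G1,6), (22,G1,7), (24,G2,8), (25,G2,9.5), (25,G3,9.5), (26,G1,11), (27,G3,12)
Step 2: Sum ranks within each group.
R_1 = 24 (n_1 = 3)
R_2 = 28.5 (n_2 = 5)
R_3 = 25.5 (n_3 = 4)
Step 3: H = 12/(N(N+1)) * sum(R_i^2/n_i) - 3(N+1)
     = 12/(12*13) * (24^2/3 + 28.5^2/5 + 25.5^2/4) - 3*13
     = 0.076923 * 517.013 - 39
     = 0.770192.
Step 4: Ties present; correction factor C = 1 - 6/(12^3 - 12) = 0.996503. Corrected H = 0.770192 / 0.996503 = 0.772895.
Step 5: Under H0, H ~ chi^2(2); p-value = 0.679466.
Step 6: alpha = 0.1. fail to reject H0.

H = 0.7729, df = 2, p = 0.679466, fail to reject H0.


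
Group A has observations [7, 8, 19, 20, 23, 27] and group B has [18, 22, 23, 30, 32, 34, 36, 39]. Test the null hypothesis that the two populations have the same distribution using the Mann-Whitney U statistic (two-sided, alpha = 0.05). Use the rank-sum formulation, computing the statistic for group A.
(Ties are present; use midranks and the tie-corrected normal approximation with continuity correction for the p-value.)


Step 1: Combine and sort all 14 observations; assign midranks.
sorted (value, group): (7,X), (8,X), (18,Y), (19,X), (20,X), (22,Y), (23,X), (23,Y), (27,X), (30,Y), (32,Y), (34,Y), (36,Y), (39,Y)
ranks: 7->1, 8->2, 18->3, 19->4, 20->5, 22->6, 23->7.5, 23->7.5, 27->9, 30->10, 32->11, 34->12, 36->13, 39->14
Step 2: Rank sum for X: R1 = 1 + 2 + 4 + 5 + 7.5 + 9 = 28.5.
Step 3: U_X = R1 - n1(n1+1)/2 = 28.5 - 6*7/2 = 28.5 - 21 = 7.5.
       U_Y = n1*n2 - U_X = 48 - 7.5 = 40.5.
Step 4: Ties are present, so use the tie-corrected normal approximation (with continuity correction) for the p-value.
Step 5: p-value = 0.038653; compare to alpha = 0.05. reject H0.

U_X = 7.5, p = 0.038653, reject H0 at alpha = 0.05.


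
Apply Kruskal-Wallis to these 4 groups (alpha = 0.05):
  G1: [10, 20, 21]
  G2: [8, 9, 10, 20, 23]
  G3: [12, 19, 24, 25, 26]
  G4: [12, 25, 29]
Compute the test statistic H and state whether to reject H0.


Step 1: Combine all N = 16 observations and assign midranks.
sorted (value, group, rank): (8,G2,1), (9,G2,2), (10,G1,3.5), (10,G2,3.5), (12,G3,5.5), (12,G4,5.5), (19,G3,7), (20,G1,8.5), (20,G2,8.5), (21,G1,10), (23,G2,11), (24,G3,12), (25,G3,13.5), (25,G4,13.5), (26,G3,15), (29,G4,16)
Step 2: Sum ranks within each group.
R_1 = 22 (n_1 = 3)
R_2 = 26 (n_2 = 5)
R_3 = 53 (n_3 = 5)
R_4 = 35 (n_4 = 3)
Step 3: H = 12/(N(N+1)) * sum(R_i^2/n_i) - 3(N+1)
     = 12/(16*17) * (22^2/3 + 26^2/5 + 53^2/5 + 35^2/3) - 3*17
     = 0.044118 * 1266.67 - 51
     = 4.882353.
Step 4: Ties present; correction factor C = 1 - 24/(16^3 - 16) = 0.994118. Corrected H = 4.882353 / 0.994118 = 4.911243.
Step 5: Under H0, H ~ chi^2(3); p-value = 0.178413.
Step 6: alpha = 0.05. fail to reject H0.

H = 4.9112, df = 3, p = 0.178413, fail to reject H0.


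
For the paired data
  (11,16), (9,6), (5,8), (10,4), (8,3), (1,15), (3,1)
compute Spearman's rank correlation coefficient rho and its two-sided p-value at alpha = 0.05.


Step 1: Rank x and y separately (midranks; no ties here).
rank(x): 11->7, 9->5, 5->3, 10->6, 8->4, 1->1, 3->2
rank(y): 16->7, 6->4, 8->5, 4->3, 3->2, 15->6, 1->1
Step 2: d_i = R_x(i) - R_y(i); compute d_i^2.
  (7-7)^2=0, (5-4)^2=1, (3-5)^2=4, (6-3)^2=9, (4-2)^2=4, (1-6)^2=25, (2-1)^2=1
sum(d^2) = 44.
Step 3: rho = 1 - 6*44 / (7*(7^2 - 1)) = 1 - 264/336 = 0.214286.
Step 4: Under H0, t = rho * sqrt((n-2)/(1-rho^2)) = 0.4906 ~ t(5).
Step 5: Two-sided p-value from the t-distribution with 5 df = 0.644512.
Step 6: alpha = 0.05. fail to reject H0.

rho = 0.2143, p = 0.644512, fail to reject H0 at alpha = 0.05.


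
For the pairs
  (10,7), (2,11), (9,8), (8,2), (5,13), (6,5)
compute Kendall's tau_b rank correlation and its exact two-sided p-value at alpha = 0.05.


Step 1: Enumerate the 15 unordered pairs (i,j) with i<j and classify each by sign(x_j-x_i) * sign(y_j-y_i).
  (1,2):dx=-8,dy=+4->D; (1,3):dx=-1,dy=+1->D; (1,4):dx=-2,dy=-5->C; (1,5):dx=-5,dy=+6->D
  (1,6):dx=-4,dy=-2->C; (2,3):dx=+7,dy=-3->D; (2,4):dx=+6,dy=-9->D; (2,5):dx=+3,dy=+2->C
  (2,6):dx=+4,dy=-6->D; (3,4):dx=-1,dy=-6->C; (3,5):dx=-4,dy=+5->D; (3,6):dx=-3,dy=-3->C
  (4,5):dx=-3,dy=+11->D; (4,6):dx=-2,dy=+3->D; (5,6):dx=+1,dy=-8->D
Step 2: C = 5, D = 10, total pairs = 15.
Step 3: tau = (C - D)/(n(n-1)/2) = (5 - 10)/15 = -0.333333.
Step 4: Exact two-sided p-value (enumerate n! = 720 permutations of y under H0): p = 0.469444.
Step 5: alpha = 0.05. fail to reject H0.

tau_b = -0.3333 (C=5, D=10), p = 0.469444, fail to reject H0.


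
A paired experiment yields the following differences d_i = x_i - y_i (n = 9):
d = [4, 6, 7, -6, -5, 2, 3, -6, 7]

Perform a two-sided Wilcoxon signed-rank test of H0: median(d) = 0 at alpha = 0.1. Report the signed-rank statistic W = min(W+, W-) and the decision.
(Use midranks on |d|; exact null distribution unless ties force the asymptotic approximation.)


Step 1: Drop any zero differences (none here) and take |d_i|.
|d| = [4, 6, 7, 6, 5, 2, 3, 6, 7]
Step 2: Midrank |d_i| (ties get averaged ranks).
ranks: |4|->3, |6|->6, |7|->8.5, |6|->6, |5|->4, |2|->1, |3|->2, |6|->6, |7|->8.5
Step 3: Attach original signs; sum ranks with positive sign and with negative sign.
W+ = 3 + 6 + 8.5 + 1 + 2 + 8.5 = 29
W- = 6 + 4 + 6 = 16
(Check: W+ + W- = 45 should equal n(n+1)/2 = 45.)
Step 4: Test statistic W = min(W+, W-) = 16.
Step 5: Ties in |d|, so use the tie-corrected normal approximation.
        E[W] = n(n+1)/4 = 9*10/4 = 22.5.
        Tie groups: |d|=6 (t=3), |d|=7 (t=2); sum(t^3 - t) = 30.
        Var[W] = n(n+1)(2n+1)/24 - sum(t^3-t)/48 = 1710/24 - 30/48 = 70.625.
        z = (W - E[W]) / sqrt(Var[W]) = (16 - 22.5) / 8.4039 = -0.7735.
        Two-sided p = 2*Phi(z) = 0.439254.
Step 6: alpha = 0.1. fail to reject H0.

W+ = 29, W- = 16, W = min = 16, p = 0.439254, fail to reject H0.


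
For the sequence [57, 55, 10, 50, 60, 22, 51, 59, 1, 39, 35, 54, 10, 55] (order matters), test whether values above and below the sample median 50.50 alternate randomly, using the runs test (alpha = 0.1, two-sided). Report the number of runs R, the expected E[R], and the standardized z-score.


Step 1: Compute median = 50.50; label A = above, B = below.
Labels in order: AABBABAABBBABA  (n_A = 7, n_B = 7)
Step 2: Count runs R = 9.
Step 3: Under H0 (random ordering), E[R] = 2*n_A*n_B/(n_A+n_B) + 1 = 2*7*7/14 + 1 = 8.0000.
        Var[R] = 2*n_A*n_B*(2*n_A*n_B - n_A - n_B) / ((n_A+n_B)^2 * (n_A+n_B-1)) = 8232/2548 = 3.2308.
        SD[R] = 1.7974.
Step 4: Continuity-corrected z = (R - 0.5 - E[R]) / SD[R] = (9 - 0.5 - 8.0000) / 1.7974 = 0.2782.
Step 5: Two-sided p-value via normal approximation = 2*(1 - Phi(|z|)) = 0.780879.
Step 6: alpha = 0.1. fail to reject H0.

R = 9, z = 0.2782, p = 0.780879, fail to reject H0.


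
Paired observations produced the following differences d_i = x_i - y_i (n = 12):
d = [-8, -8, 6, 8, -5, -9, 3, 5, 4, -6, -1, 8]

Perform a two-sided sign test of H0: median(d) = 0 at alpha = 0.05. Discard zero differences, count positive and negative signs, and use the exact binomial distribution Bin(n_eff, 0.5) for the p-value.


Step 1: Discard zero differences. Original n = 12; n_eff = number of nonzero differences = 12.
Nonzero differences (with sign): -8, -8, +6, +8, -5, -9, +3, +5, +4, -6, -1, +8
Step 2: Count signs: positive = 6, negative = 6.
Step 3: Under H0: P(positive) = 0.5, so the number of positives S ~ Bin(12, 0.5).
Step 4: Two-sided exact p-value = sum of Bin(12,0.5) probabilities at or below the observed probability = 1.000000.
Step 5: alpha = 0.05. fail to reject H0.

n_eff = 12, pos = 6, neg = 6, p = 1.000000, fail to reject H0.


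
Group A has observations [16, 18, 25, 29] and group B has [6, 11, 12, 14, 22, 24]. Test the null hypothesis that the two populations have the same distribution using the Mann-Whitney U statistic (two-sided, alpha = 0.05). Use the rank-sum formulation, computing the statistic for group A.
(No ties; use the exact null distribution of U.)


Step 1: Combine and sort all 10 observations; assign midranks.
sorted (value, group): (6,Y), (11,Y), (12,Y), (14,Y), (16,X), (18,X), (22,Y), (24,Y), (25,X), (29,X)
ranks: 6->1, 11->2, 12->3, 14->4, 16->5, 18->6, 22->7, 24->8, 25->9, 29->10
Step 2: Rank sum for X: R1 = 5 + 6 + 9 + 10 = 30.
Step 3: U_X = R1 - n1(n1+1)/2 = 30 - 4*5/2 = 30 - 10 = 20.
       U_Y = n1*n2 - U_X = 24 - 20 = 4.
Step 4: No ties, so the exact null distribution of U (based on enumerating the C(10,4) = 210 equally likely rank assignments) gives the two-sided p-value.
Step 5: p-value = 0.114286; compare to alpha = 0.05. fail to reject H0.

U_X = 20, p = 0.114286, fail to reject H0 at alpha = 0.05.


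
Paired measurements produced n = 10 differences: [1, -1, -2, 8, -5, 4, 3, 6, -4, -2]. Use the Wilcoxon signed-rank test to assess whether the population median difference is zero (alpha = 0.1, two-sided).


Step 1: Drop any zero differences (none here) and take |d_i|.
|d| = [1, 1, 2, 8, 5, 4, 3, 6, 4, 2]
Step 2: Midrank |d_i| (ties get averaged ranks).
ranks: |1|->1.5, |1|->1.5, |2|->3.5, |8|->10, |5|->8, |4|->6.5, |3|->5, |6|->9, |4|->6.5, |2|->3.5
Step 3: Attach original signs; sum ranks with positive sign and with negative sign.
W+ = 1.5 + 10 + 6.5 + 5 + 9 = 32
W- = 1.5 + 3.5 + 8 + 6.5 + 3.5 = 23
(Check: W+ + W- = 55 should equal n(n+1)/2 = 55.)
Step 4: Test statistic W = min(W+, W-) = 23.
Step 5: Ties in |d|, so use the tie-corrected normal approximation.
        E[W] = n(n+1)/4 = 10*11/4 = 27.5.
        Tie groups: |d|=1 (t=2), |d|=2 (t=2), |d|=4 (t=2); sum(t^3 - t) = 18.
        Var[W] = n(n+1)(2n+1)/24 - sum(t^3-t)/48 = 2310/24 - 18/48 = 95.875.
        z = (W - E[W]) / sqrt(Var[W]) = (23 - 27.5) / 9.7916 = -0.4596.
        Two-sided p = 2*Phi(z) = 0.645819.
Step 6: alpha = 0.1. fail to reject H0.

W+ = 32, W- = 23, W = min = 23, p = 0.645819, fail to reject H0.


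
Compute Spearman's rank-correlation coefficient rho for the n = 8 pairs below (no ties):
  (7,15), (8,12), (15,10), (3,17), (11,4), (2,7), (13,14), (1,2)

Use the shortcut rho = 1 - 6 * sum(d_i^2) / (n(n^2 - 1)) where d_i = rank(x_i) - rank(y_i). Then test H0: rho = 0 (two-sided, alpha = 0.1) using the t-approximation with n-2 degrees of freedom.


Step 1: Rank x and y separately (midranks; no ties here).
rank(x): 7->4, 8->5, 15->8, 3->3, 11->6, 2->2, 13->7, 1->1
rank(y): 15->7, 12->5, 10->4, 17->8, 4->2, 7->3, 14->6, 2->1
Step 2: d_i = R_x(i) - R_y(i); compute d_i^2.
  (4-7)^2=9, (5-5)^2=0, (8-4)^2=16, (3-8)^2=25, (6-2)^2=16, (2-3)^2=1, (7-6)^2=1, (1-1)^2=0
sum(d^2) = 68.
Step 3: rho = 1 - 6*68 / (8*(8^2 - 1)) = 1 - 408/504 = 0.190476.
Step 4: Under H0, t = rho * sqrt((n-2)/(1-rho^2)) = 0.4753 ~ t(6).
Step 5: Two-sided p-value from the t-distribution with 6 df = 0.651401.
Step 6: alpha = 0.1. fail to reject H0.

rho = 0.1905, p = 0.651401, fail to reject H0 at alpha = 0.1.


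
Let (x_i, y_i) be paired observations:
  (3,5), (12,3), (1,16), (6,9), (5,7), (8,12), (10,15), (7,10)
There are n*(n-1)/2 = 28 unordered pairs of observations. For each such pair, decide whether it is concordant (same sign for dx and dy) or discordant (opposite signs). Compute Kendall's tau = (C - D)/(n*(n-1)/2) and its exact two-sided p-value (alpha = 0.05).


Step 1: Enumerate the 28 unordered pairs (i,j) with i<j and classify each by sign(x_j-x_i) * sign(y_j-y_i).
  (1,2):dx=+9,dy=-2->D; (1,3):dx=-2,dy=+11->D; (1,4):dx=+3,dy=+4->C; (1,5):dx=+2,dy=+2->C
  (1,6):dx=+5,dy=+7->C; (1,7):dx=+7,dy=+10->C; (1,8):dx=+4,dy=+5->C; (2,3):dx=-11,dy=+13->D
  (2,4):dx=-6,dy=+6->D; (2,5):dx=-7,dy=+4->D; (2,6):dx=-4,dy=+9->D; (2,7):dx=-2,dy=+12->D
  (2,8):dx=-5,dy=+7->D; (3,4):dx=+5,dy=-7->D; (3,5):dx=+4,dy=-9->D; (3,6):dx=+7,dy=-4->D
  (3,7):dx=+9,dy=-1->D; (3,8):dx=+6,dy=-6->D; (4,5):dx=-1,dy=-2->C; (4,6):dx=+2,dy=+3->C
  (4,7):dx=+4,dy=+6->C; (4,8):dx=+1,dy=+1->C; (5,6):dx=+3,dy=+5->C; (5,7):dx=+5,dy=+8->C
  (5,8):dx=+2,dy=+3->C; (6,7):dx=+2,dy=+3->C; (6,8):dx=-1,dy=-2->C; (7,8):dx=-3,dy=-5->C
Step 2: C = 15, D = 13, total pairs = 28.
Step 3: tau = (C - D)/(n(n-1)/2) = (15 - 13)/28 = 0.071429.
Step 4: Exact two-sided p-value (enumerate n! = 40320 permutations of y under H0): p = 0.904861.
Step 5: alpha = 0.05. fail to reject H0.

tau_b = 0.0714 (C=15, D=13), p = 0.904861, fail to reject H0.


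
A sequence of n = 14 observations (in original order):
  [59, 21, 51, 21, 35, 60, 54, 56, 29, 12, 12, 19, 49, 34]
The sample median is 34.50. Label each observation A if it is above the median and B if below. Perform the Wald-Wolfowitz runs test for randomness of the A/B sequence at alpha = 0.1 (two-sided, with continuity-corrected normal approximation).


Step 1: Compute median = 34.50; label A = above, B = below.
Labels in order: ABABAAAABBBBAB  (n_A = 7, n_B = 7)
Step 2: Count runs R = 8.
Step 3: Under H0 (random ordering), E[R] = 2*n_A*n_B/(n_A+n_B) + 1 = 2*7*7/14 + 1 = 8.0000.
        Var[R] = 2*n_A*n_B*(2*n_A*n_B - n_A - n_B) / ((n_A+n_B)^2 * (n_A+n_B-1)) = 8232/2548 = 3.2308.
        SD[R] = 1.7974.
Step 4: R = E[R], so z = 0 with no continuity correction.
Step 5: Two-sided p-value via normal approximation = 2*(1 - Phi(|z|)) = 1.000000.
Step 6: alpha = 0.1. fail to reject H0.

R = 8, z = 0.0000, p = 1.000000, fail to reject H0.


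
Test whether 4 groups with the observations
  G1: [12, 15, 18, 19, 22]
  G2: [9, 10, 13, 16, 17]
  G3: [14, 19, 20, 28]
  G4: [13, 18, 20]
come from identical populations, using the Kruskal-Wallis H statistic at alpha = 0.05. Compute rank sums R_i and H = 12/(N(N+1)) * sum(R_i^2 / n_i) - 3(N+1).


Step 1: Combine all N = 17 observations and assign midranks.
sorted (value, group, rank): (9,G2,1), (10,G2,2), (12,G1,3), (13,G2,4.5), (13,G4,4.5), (14,G3,6), (15,G1,7), (16,G2,8), (17,G2,9), (18,G1,10.5), (18,G4,10.5), (19,G1,12.5), (19,G3,12.5), (20,G3,14.5), (20,G4,14.5), (22,G1,16), (28,G3,17)
Step 2: Sum ranks within each group.
R_1 = 49 (n_1 = 5)
R_2 = 24.5 (n_2 = 5)
R_3 = 50 (n_3 = 4)
R_4 = 29.5 (n_4 = 3)
Step 3: H = 12/(N(N+1)) * sum(R_i^2/n_i) - 3(N+1)
     = 12/(17*18) * (49^2/5 + 24.5^2/5 + 50^2/4 + 29.5^2/3) - 3*18
     = 0.039216 * 1515.33 - 54
     = 5.424837.
Step 4: Ties present; correction factor C = 1 - 24/(17^3 - 17) = 0.995098. Corrected H = 5.424837 / 0.995098 = 5.451560.
Step 5: Under H0, H ~ chi^2(3); p-value = 0.141565.
Step 6: alpha = 0.05. fail to reject H0.

H = 5.4516, df = 3, p = 0.141565, fail to reject H0.


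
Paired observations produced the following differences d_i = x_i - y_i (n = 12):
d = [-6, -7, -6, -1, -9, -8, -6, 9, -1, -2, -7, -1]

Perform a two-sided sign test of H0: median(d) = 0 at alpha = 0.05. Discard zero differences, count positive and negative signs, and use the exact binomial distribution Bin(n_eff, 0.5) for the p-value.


Step 1: Discard zero differences. Original n = 12; n_eff = number of nonzero differences = 12.
Nonzero differences (with sign): -6, -7, -6, -1, -9, -8, -6, +9, -1, -2, -7, -1
Step 2: Count signs: positive = 1, negative = 11.
Step 3: Under H0: P(positive) = 0.5, so the number of positives S ~ Bin(12, 0.5).
Step 4: Two-sided exact p-value = sum of Bin(12,0.5) probabilities at or below the observed probability = 0.006348.
Step 5: alpha = 0.05. reject H0.

n_eff = 12, pos = 1, neg = 11, p = 0.006348, reject H0.


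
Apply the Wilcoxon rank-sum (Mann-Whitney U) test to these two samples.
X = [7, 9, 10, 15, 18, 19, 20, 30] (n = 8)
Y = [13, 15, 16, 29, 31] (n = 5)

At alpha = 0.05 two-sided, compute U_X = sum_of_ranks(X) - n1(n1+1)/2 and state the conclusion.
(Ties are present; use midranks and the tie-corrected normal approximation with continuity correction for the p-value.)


Step 1: Combine and sort all 13 observations; assign midranks.
sorted (value, group): (7,X), (9,X), (10,X), (13,Y), (15,X), (15,Y), (16,Y), (18,X), (19,X), (20,X), (29,Y), (30,X), (31,Y)
ranks: 7->1, 9->2, 10->3, 13->4, 15->5.5, 15->5.5, 16->7, 18->8, 19->9, 20->10, 29->11, 30->12, 31->13
Step 2: Rank sum for X: R1 = 1 + 2 + 3 + 5.5 + 8 + 9 + 10 + 12 = 50.5.
Step 3: U_X = R1 - n1(n1+1)/2 = 50.5 - 8*9/2 = 50.5 - 36 = 14.5.
       U_Y = n1*n2 - U_X = 40 - 14.5 = 25.5.
Step 4: Ties are present, so use the tie-corrected normal approximation (with continuity correction) for the p-value.
Step 5: p-value = 0.463600; compare to alpha = 0.05. fail to reject H0.

U_X = 14.5, p = 0.463600, fail to reject H0 at alpha = 0.05.


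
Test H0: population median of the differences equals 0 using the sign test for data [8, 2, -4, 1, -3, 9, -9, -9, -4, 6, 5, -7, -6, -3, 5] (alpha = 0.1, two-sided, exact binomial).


Step 1: Discard zero differences. Original n = 15; n_eff = number of nonzero differences = 15.
Nonzero differences (with sign): +8, +2, -4, +1, -3, +9, -9, -9, -4, +6, +5, -7, -6, -3, +5
Step 2: Count signs: positive = 7, negative = 8.
Step 3: Under H0: P(positive) = 0.5, so the number of positives S ~ Bin(15, 0.5).
Step 4: Two-sided exact p-value = sum of Bin(15,0.5) probabilities at or below the observed probability = 1.000000.
Step 5: alpha = 0.1. fail to reject H0.

n_eff = 15, pos = 7, neg = 8, p = 1.000000, fail to reject H0.


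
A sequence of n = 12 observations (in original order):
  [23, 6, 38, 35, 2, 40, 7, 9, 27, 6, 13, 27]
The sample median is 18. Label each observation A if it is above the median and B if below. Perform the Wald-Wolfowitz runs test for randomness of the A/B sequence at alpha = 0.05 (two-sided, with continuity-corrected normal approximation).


Step 1: Compute median = 18; label A = above, B = below.
Labels in order: ABAABABBABBA  (n_A = 6, n_B = 6)
Step 2: Count runs R = 9.
Step 3: Under H0 (random ordering), E[R] = 2*n_A*n_B/(n_A+n_B) + 1 = 2*6*6/12 + 1 = 7.0000.
        Var[R] = 2*n_A*n_B*(2*n_A*n_B - n_A - n_B) / ((n_A+n_B)^2 * (n_A+n_B-1)) = 4320/1584 = 2.7273.
        SD[R] = 1.6514.
Step 4: Continuity-corrected z = (R - 0.5 - E[R]) / SD[R] = (9 - 0.5 - 7.0000) / 1.6514 = 0.9083.
Step 5: Two-sided p-value via normal approximation = 2*(1 - Phi(|z|)) = 0.363722.
Step 6: alpha = 0.05. fail to reject H0.

R = 9, z = 0.9083, p = 0.363722, fail to reject H0.


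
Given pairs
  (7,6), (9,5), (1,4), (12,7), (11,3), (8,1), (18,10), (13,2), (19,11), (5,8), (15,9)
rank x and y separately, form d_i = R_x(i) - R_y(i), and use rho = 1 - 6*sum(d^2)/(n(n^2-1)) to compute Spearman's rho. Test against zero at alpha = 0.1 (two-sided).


Step 1: Rank x and y separately (midranks; no ties here).
rank(x): 7->3, 9->5, 1->1, 12->7, 11->6, 8->4, 18->10, 13->8, 19->11, 5->2, 15->9
rank(y): 6->6, 5->5, 4->4, 7->7, 3->3, 1->1, 10->10, 2->2, 11->11, 8->8, 9->9
Step 2: d_i = R_x(i) - R_y(i); compute d_i^2.
  (3-6)^2=9, (5-5)^2=0, (1-4)^2=9, (7-7)^2=0, (6-3)^2=9, (4-1)^2=9, (10-10)^2=0, (8-2)^2=36, (11-11)^2=0, (2-8)^2=36, (9-9)^2=0
sum(d^2) = 108.
Step 3: rho = 1 - 6*108 / (11*(11^2 - 1)) = 1 - 648/1320 = 0.509091.
Step 4: Under H0, t = rho * sqrt((n-2)/(1-rho^2)) = 1.7744 ~ t(9).
Step 5: Two-sided p-value from the t-distribution with 9 df = 0.109737.
Step 6: alpha = 0.1. fail to reject H0.

rho = 0.5091, p = 0.109737, fail to reject H0 at alpha = 0.1.


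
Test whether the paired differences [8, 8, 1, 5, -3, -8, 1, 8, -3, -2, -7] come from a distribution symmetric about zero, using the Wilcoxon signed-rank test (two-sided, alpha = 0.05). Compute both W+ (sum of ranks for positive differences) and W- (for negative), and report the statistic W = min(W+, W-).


Step 1: Drop any zero differences (none here) and take |d_i|.
|d| = [8, 8, 1, 5, 3, 8, 1, 8, 3, 2, 7]
Step 2: Midrank |d_i| (ties get averaged ranks).
ranks: |8|->9.5, |8|->9.5, |1|->1.5, |5|->6, |3|->4.5, |8|->9.5, |1|->1.5, |8|->9.5, |3|->4.5, |2|->3, |7|->7
Step 3: Attach original signs; sum ranks with positive sign and with negative sign.
W+ = 9.5 + 9.5 + 1.5 + 6 + 1.5 + 9.5 = 37.5
W- = 4.5 + 9.5 + 4.5 + 3 + 7 = 28.5
(Check: W+ + W- = 66 should equal n(n+1)/2 = 66.)
Step 4: Test statistic W = min(W+, W-) = 28.5.
Step 5: Ties in |d|, so use the tie-corrected normal approximation.
        E[W] = n(n+1)/4 = 11*12/4 = 33.
        Tie groups: |d|=1 (t=2), |d|=3 (t=2), |d|=8 (t=4); sum(t^3 - t) = 72.
        Var[W] = n(n+1)(2n+1)/24 - sum(t^3-t)/48 = 3036/24 - 72/48 = 125.
        z = (W - E[W]) / sqrt(Var[W]) = (28.5 - 33) / 11.1803 = -0.4025.
        Two-sided p = 2*Phi(z) = 0.687322.
Step 6: alpha = 0.05. fail to reject H0.

W+ = 37.5, W- = 28.5, W = min = 28.5, p = 0.687322, fail to reject H0.


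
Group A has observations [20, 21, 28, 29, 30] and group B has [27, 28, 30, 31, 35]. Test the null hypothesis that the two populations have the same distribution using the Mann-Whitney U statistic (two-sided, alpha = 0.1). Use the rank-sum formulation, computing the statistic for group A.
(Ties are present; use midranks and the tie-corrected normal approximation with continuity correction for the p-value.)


Step 1: Combine and sort all 10 observations; assign midranks.
sorted (value, group): (20,X), (21,X), (27,Y), (28,X), (28,Y), (29,X), (30,X), (30,Y), (31,Y), (35,Y)
ranks: 20->1, 21->2, 27->3, 28->4.5, 28->4.5, 29->6, 30->7.5, 30->7.5, 31->9, 35->10
Step 2: Rank sum for X: R1 = 1 + 2 + 4.5 + 6 + 7.5 = 21.
Step 3: U_X = R1 - n1(n1+1)/2 = 21 - 5*6/2 = 21 - 15 = 6.
       U_Y = n1*n2 - U_X = 25 - 6 = 19.
Step 4: Ties are present, so use the tie-corrected normal approximation (with continuity correction) for the p-value.
Step 5: p-value = 0.207300; compare to alpha = 0.1. fail to reject H0.

U_X = 6, p = 0.207300, fail to reject H0 at alpha = 0.1.


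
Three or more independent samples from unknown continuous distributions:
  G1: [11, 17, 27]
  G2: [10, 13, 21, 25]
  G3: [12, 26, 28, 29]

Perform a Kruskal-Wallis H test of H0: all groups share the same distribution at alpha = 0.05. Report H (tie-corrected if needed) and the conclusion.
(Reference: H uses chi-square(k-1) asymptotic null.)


Step 1: Combine all N = 11 observations and assign midranks.
sorted (value, group, rank): (10,G2,1), (11,G1,2), (12,G3,3), (13,G2,4), (17,G1,5), (21,G2,6), (25,G2,7), (26,G3,8), (27,G1,9), (28,G3,10), (29,G3,11)
Step 2: Sum ranks within each group.
R_1 = 16 (n_1 = 3)
R_2 = 18 (n_2 = 4)
R_3 = 32 (n_3 = 4)
Step 3: H = 12/(N(N+1)) * sum(R_i^2/n_i) - 3(N+1)
     = 12/(11*12) * (16^2/3 + 18^2/4 + 32^2/4) - 3*12
     = 0.090909 * 422.333 - 36
     = 2.393939.
Step 4: No ties, so H is used without correction.
Step 5: Under H0, H ~ chi^2(2); p-value = 0.302108.
Step 6: alpha = 0.05. fail to reject H0.

H = 2.3939, df = 2, p = 0.302108, fail to reject H0.


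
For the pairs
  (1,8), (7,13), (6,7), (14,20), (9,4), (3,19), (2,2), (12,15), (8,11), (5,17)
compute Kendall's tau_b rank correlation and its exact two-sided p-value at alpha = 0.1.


Step 1: Enumerate the 45 unordered pairs (i,j) with i<j and classify each by sign(x_j-x_i) * sign(y_j-y_i).
  (1,2):dx=+6,dy=+5->C; (1,3):dx=+5,dy=-1->D; (1,4):dx=+13,dy=+12->C; (1,5):dx=+8,dy=-4->D
  (1,6):dx=+2,dy=+11->C; (1,7):dx=+1,dy=-6->D; (1,8):dx=+11,dy=+7->C; (1,9):dx=+7,dy=+3->C
  (1,10):dx=+4,dy=+9->C; (2,3):dx=-1,dy=-6->C; (2,4):dx=+7,dy=+7->C; (2,5):dx=+2,dy=-9->D
  (2,6):dx=-4,dy=+6->D; (2,7):dx=-5,dy=-11->C; (2,8):dx=+5,dy=+2->C; (2,9):dx=+1,dy=-2->D
  (2,10):dx=-2,dy=+4->D; (3,4):dx=+8,dy=+13->C; (3,5):dx=+3,dy=-3->D; (3,6):dx=-3,dy=+12->D
  (3,7):dx=-4,dy=-5->C; (3,8):dx=+6,dy=+8->C; (3,9):dx=+2,dy=+4->C; (3,10):dx=-1,dy=+10->D
  (4,5):dx=-5,dy=-16->C; (4,6):dx=-11,dy=-1->C; (4,7):dx=-12,dy=-18->C; (4,8):dx=-2,dy=-5->C
  (4,9):dx=-6,dy=-9->C; (4,10):dx=-9,dy=-3->C; (5,6):dx=-6,dy=+15->D; (5,7):dx=-7,dy=-2->C
  (5,8):dx=+3,dy=+11->C; (5,9):dx=-1,dy=+7->D; (5,10):dx=-4,dy=+13->D; (6,7):dx=-1,dy=-17->C
  (6,8):dx=+9,dy=-4->D; (6,9):dx=+5,dy=-8->D; (6,10):dx=+2,dy=-2->D; (7,8):dx=+10,dy=+13->C
  (7,9):dx=+6,dy=+9->C; (7,10):dx=+3,dy=+15->C; (8,9):dx=-4,dy=-4->C; (8,10):dx=-7,dy=+2->D
  (9,10):dx=-3,dy=+6->D
Step 2: C = 27, D = 18, total pairs = 45.
Step 3: tau = (C - D)/(n(n-1)/2) = (27 - 18)/45 = 0.200000.
Step 4: Exact two-sided p-value (enumerate n! = 3628800 permutations of y under H0): p = 0.484313.
Step 5: alpha = 0.1. fail to reject H0.

tau_b = 0.2000 (C=27, D=18), p = 0.484313, fail to reject H0.


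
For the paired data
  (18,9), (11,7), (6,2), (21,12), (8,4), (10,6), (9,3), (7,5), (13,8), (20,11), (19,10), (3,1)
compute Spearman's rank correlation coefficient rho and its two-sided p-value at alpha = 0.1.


Step 1: Rank x and y separately (midranks; no ties here).
rank(x): 18->9, 11->7, 6->2, 21->12, 8->4, 10->6, 9->5, 7->3, 13->8, 20->11, 19->10, 3->1
rank(y): 9->9, 7->7, 2->2, 12->12, 4->4, 6->6, 3->3, 5->5, 8->8, 11->11, 10->10, 1->1
Step 2: d_i = R_x(i) - R_y(i); compute d_i^2.
  (9-9)^2=0, (7-7)^2=0, (2-2)^2=0, (12-12)^2=0, (4-4)^2=0, (6-6)^2=0, (5-3)^2=4, (3-5)^2=4, (8-8)^2=0, (11-11)^2=0, (10-10)^2=0, (1-1)^2=0
sum(d^2) = 8.
Step 3: rho = 1 - 6*8 / (12*(12^2 - 1)) = 1 - 48/1716 = 0.972028.
Step 4: Under H0, t = rho * sqrt((n-2)/(1-rho^2)) = 13.0876 ~ t(10).
Step 5: Two-sided p-value from the t-distribution with 10 df = 0.000000.
Step 6: alpha = 0.1. reject H0.

rho = 0.9720, p = 0.000000, reject H0 at alpha = 0.1.


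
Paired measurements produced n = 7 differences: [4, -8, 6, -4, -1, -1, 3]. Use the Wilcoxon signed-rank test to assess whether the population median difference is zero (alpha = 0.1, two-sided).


Step 1: Drop any zero differences (none here) and take |d_i|.
|d| = [4, 8, 6, 4, 1, 1, 3]
Step 2: Midrank |d_i| (ties get averaged ranks).
ranks: |4|->4.5, |8|->7, |6|->6, |4|->4.5, |1|->1.5, |1|->1.5, |3|->3
Step 3: Attach original signs; sum ranks with positive sign and with negative sign.
W+ = 4.5 + 6 + 3 = 13.5
W- = 7 + 4.5 + 1.5 + 1.5 = 14.5
(Check: W+ + W- = 28 should equal n(n+1)/2 = 28.)
Step 4: Test statistic W = min(W+, W-) = 13.5.
Step 5: Ties in |d|, so use the tie-corrected normal approximation.
        E[W] = n(n+1)/4 = 7*8/4 = 14.
        Tie groups: |d|=1 (t=2), |d|=4 (t=2); sum(t^3 - t) = 12.
        Var[W] = n(n+1)(2n+1)/24 - sum(t^3-t)/48 = 840/24 - 12/48 = 34.75.
        z = (W - E[W]) / sqrt(Var[W]) = (13.5 - 14) / 5.8949 = -0.0848.
        Two-sided p = 2*Phi(z) = 0.932405.
Step 6: alpha = 0.1. fail to reject H0.

W+ = 13.5, W- = 14.5, W = min = 13.5, p = 0.932405, fail to reject H0.


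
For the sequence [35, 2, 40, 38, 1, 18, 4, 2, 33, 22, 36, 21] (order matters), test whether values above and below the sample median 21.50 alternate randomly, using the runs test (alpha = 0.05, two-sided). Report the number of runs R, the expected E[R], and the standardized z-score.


Step 1: Compute median = 21.50; label A = above, B = below.
Labels in order: ABAABBBBAAAB  (n_A = 6, n_B = 6)
Step 2: Count runs R = 6.
Step 3: Under H0 (random ordering), E[R] = 2*n_A*n_B/(n_A+n_B) + 1 = 2*6*6/12 + 1 = 7.0000.
        Var[R] = 2*n_A*n_B*(2*n_A*n_B - n_A - n_B) / ((n_A+n_B)^2 * (n_A+n_B-1)) = 4320/1584 = 2.7273.
        SD[R] = 1.6514.
Step 4: Continuity-corrected z = (R + 0.5 - E[R]) / SD[R] = (6 + 0.5 - 7.0000) / 1.6514 = -0.3028.
Step 5: Two-sided p-value via normal approximation = 2*(1 - Phi(|z|)) = 0.762069.
Step 6: alpha = 0.05. fail to reject H0.

R = 6, z = -0.3028, p = 0.762069, fail to reject H0.


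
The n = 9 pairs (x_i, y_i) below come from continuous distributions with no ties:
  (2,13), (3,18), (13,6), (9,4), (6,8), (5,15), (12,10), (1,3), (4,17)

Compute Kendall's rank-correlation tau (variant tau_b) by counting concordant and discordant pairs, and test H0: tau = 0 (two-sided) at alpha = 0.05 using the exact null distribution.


Step 1: Enumerate the 36 unordered pairs (i,j) with i<j and classify each by sign(x_j-x_i) * sign(y_j-y_i).
  (1,2):dx=+1,dy=+5->C; (1,3):dx=+11,dy=-7->D; (1,4):dx=+7,dy=-9->D; (1,5):dx=+4,dy=-5->D
  (1,6):dx=+3,dy=+2->C; (1,7):dx=+10,dy=-3->D; (1,8):dx=-1,dy=-10->C; (1,9):dx=+2,dy=+4->C
  (2,3):dx=+10,dy=-12->D; (2,4):dx=+6,dy=-14->D; (2,5):dx=+3,dy=-10->D; (2,6):dx=+2,dy=-3->D
  (2,7):dx=+9,dy=-8->D; (2,8):dx=-2,dy=-15->C; (2,9):dx=+1,dy=-1->D; (3,4):dx=-4,dy=-2->C
  (3,5):dx=-7,dy=+2->D; (3,6):dx=-8,dy=+9->D; (3,7):dx=-1,dy=+4->D; (3,8):dx=-12,dy=-3->C
  (3,9):dx=-9,dy=+11->D; (4,5):dx=-3,dy=+4->D; (4,6):dx=-4,dy=+11->D; (4,7):dx=+3,dy=+6->C
  (4,8):dx=-8,dy=-1->C; (4,9):dx=-5,dy=+13->D; (5,6):dx=-1,dy=+7->D; (5,7):dx=+6,dy=+2->C
  (5,8):dx=-5,dy=-5->C; (5,9):dx=-2,dy=+9->D; (6,7):dx=+7,dy=-5->D; (6,8):dx=-4,dy=-12->C
  (6,9):dx=-1,dy=+2->D; (7,8):dx=-11,dy=-7->C; (7,9):dx=-8,dy=+7->D; (8,9):dx=+3,dy=+14->C
Step 2: C = 14, D = 22, total pairs = 36.
Step 3: tau = (C - D)/(n(n-1)/2) = (14 - 22)/36 = -0.222222.
Step 4: Exact two-sided p-value (enumerate n! = 362880 permutations of y under H0): p = 0.476709.
Step 5: alpha = 0.05. fail to reject H0.

tau_b = -0.2222 (C=14, D=22), p = 0.476709, fail to reject H0.


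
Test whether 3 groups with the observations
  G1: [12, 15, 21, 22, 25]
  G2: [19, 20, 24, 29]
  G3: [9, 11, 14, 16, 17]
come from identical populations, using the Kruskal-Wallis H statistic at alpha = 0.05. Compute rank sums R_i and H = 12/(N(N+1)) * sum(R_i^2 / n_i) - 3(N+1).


Step 1: Combine all N = 14 observations and assign midranks.
sorted (value, group, rank): (9,G3,1), (11,G3,2), (12,G1,3), (14,G3,4), (15,G1,5), (16,G3,6), (17,G3,7), (19,G2,8), (20,G2,9), (21,G1,10), (22,G1,11), (24,G2,12), (25,G1,13), (29,G2,14)
Step 2: Sum ranks within each group.
R_1 = 42 (n_1 = 5)
R_2 = 43 (n_2 = 4)
R_3 = 20 (n_3 = 5)
Step 3: H = 12/(N(N+1)) * sum(R_i^2/n_i) - 3(N+1)
     = 12/(14*15) * (42^2/5 + 43^2/4 + 20^2/5) - 3*15
     = 0.057143 * 895.05 - 45
     = 6.145714.
Step 4: No ties, so H is used without correction.
Step 5: Under H0, H ~ chi^2(2); p-value = 0.046289.
Step 6: alpha = 0.05. reject H0.

H = 6.1457, df = 2, p = 0.046289, reject H0.


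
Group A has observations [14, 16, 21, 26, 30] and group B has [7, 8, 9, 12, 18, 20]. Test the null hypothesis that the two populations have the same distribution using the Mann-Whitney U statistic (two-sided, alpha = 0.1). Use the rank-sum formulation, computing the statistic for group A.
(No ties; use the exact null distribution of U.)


Step 1: Combine and sort all 11 observations; assign midranks.
sorted (value, group): (7,Y), (8,Y), (9,Y), (12,Y), (14,X), (16,X), (18,Y), (20,Y), (21,X), (26,X), (30,X)
ranks: 7->1, 8->2, 9->3, 12->4, 14->5, 16->6, 18->7, 20->8, 21->9, 26->10, 30->11
Step 2: Rank sum for X: R1 = 5 + 6 + 9 + 10 + 11 = 41.
Step 3: U_X = R1 - n1(n1+1)/2 = 41 - 5*6/2 = 41 - 15 = 26.
       U_Y = n1*n2 - U_X = 30 - 26 = 4.
Step 4: No ties, so the exact null distribution of U (based on enumerating the C(11,5) = 462 equally likely rank assignments) gives the two-sided p-value.
Step 5: p-value = 0.051948; compare to alpha = 0.1. reject H0.

U_X = 26, p = 0.051948, reject H0 at alpha = 0.1.


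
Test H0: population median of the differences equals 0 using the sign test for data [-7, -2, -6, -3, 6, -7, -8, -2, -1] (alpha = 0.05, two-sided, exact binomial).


Step 1: Discard zero differences. Original n = 9; n_eff = number of nonzero differences = 9.
Nonzero differences (with sign): -7, -2, -6, -3, +6, -7, -8, -2, -1
Step 2: Count signs: positive = 1, negative = 8.
Step 3: Under H0: P(positive) = 0.5, so the number of positives S ~ Bin(9, 0.5).
Step 4: Two-sided exact p-value = sum of Bin(9,0.5) probabilities at or below the observed probability = 0.039062.
Step 5: alpha = 0.05. reject H0.

n_eff = 9, pos = 1, neg = 8, p = 0.039062, reject H0.


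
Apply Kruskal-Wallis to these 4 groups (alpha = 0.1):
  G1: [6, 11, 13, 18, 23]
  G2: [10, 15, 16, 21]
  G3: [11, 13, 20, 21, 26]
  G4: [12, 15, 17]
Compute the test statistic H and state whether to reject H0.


Step 1: Combine all N = 17 observations and assign midranks.
sorted (value, group, rank): (6,G1,1), (10,G2,2), (11,G1,3.5), (11,G3,3.5), (12,G4,5), (13,G1,6.5), (13,G3,6.5), (15,G2,8.5), (15,G4,8.5), (16,G2,10), (17,G4,11), (18,G1,12), (20,G3,13), (21,G2,14.5), (21,G3,14.5), (23,G1,16), (26,G3,17)
Step 2: Sum ranks within each group.
R_1 = 39 (n_1 = 5)
R_2 = 35 (n_2 = 4)
R_3 = 54.5 (n_3 = 5)
R_4 = 24.5 (n_4 = 3)
Step 3: H = 12/(N(N+1)) * sum(R_i^2/n_i) - 3(N+1)
     = 12/(17*18) * (39^2/5 + 35^2/4 + 54.5^2/5 + 24.5^2/3) - 3*18
     = 0.039216 * 1404.58 - 54
     = 1.081699.
Step 4: Ties present; correction factor C = 1 - 24/(17^3 - 17) = 0.995098. Corrected H = 1.081699 / 0.995098 = 1.087028.
Step 5: Under H0, H ~ chi^2(3); p-value = 0.780206.
Step 6: alpha = 0.1. fail to reject H0.

H = 1.0870, df = 3, p = 0.780206, fail to reject H0.


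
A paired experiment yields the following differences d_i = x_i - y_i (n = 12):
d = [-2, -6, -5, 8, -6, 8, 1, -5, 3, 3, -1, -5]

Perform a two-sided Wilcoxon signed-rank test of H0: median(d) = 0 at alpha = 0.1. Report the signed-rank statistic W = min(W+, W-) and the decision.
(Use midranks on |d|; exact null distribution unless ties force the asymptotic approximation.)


Step 1: Drop any zero differences (none here) and take |d_i|.
|d| = [2, 6, 5, 8, 6, 8, 1, 5, 3, 3, 1, 5]
Step 2: Midrank |d_i| (ties get averaged ranks).
ranks: |2|->3, |6|->9.5, |5|->7, |8|->11.5, |6|->9.5, |8|->11.5, |1|->1.5, |5|->7, |3|->4.5, |3|->4.5, |1|->1.5, |5|->7
Step 3: Attach original signs; sum ranks with positive sign and with negative sign.
W+ = 11.5 + 11.5 + 1.5 + 4.5 + 4.5 = 33.5
W- = 3 + 9.5 + 7 + 9.5 + 7 + 1.5 + 7 = 44.5
(Check: W+ + W- = 78 should equal n(n+1)/2 = 78.)
Step 4: Test statistic W = min(W+, W-) = 33.5.
Step 5: Ties in |d|, so use the tie-corrected normal approximation.
        E[W] = n(n+1)/4 = 12*13/4 = 39.
        Tie groups: |d|=1 (t=2), |d|=3 (t=2), |d|=5 (t=3), |d|=6 (t=2), |d|=8 (t=2); sum(t^3 - t) = 48.
        Var[W] = n(n+1)(2n+1)/24 - sum(t^3-t)/48 = 3900/24 - 48/48 = 161.5.
        z = (W - E[W]) / sqrt(Var[W]) = (33.5 - 39) / 12.7083 = -0.4328.
        Two-sided p = 2*Phi(z) = 0.665168.
Step 6: alpha = 0.1. fail to reject H0.

W+ = 33.5, W- = 44.5, W = min = 33.5, p = 0.665168, fail to reject H0.


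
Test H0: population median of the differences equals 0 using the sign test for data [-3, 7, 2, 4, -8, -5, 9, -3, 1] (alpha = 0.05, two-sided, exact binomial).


Step 1: Discard zero differences. Original n = 9; n_eff = number of nonzero differences = 9.
Nonzero differences (with sign): -3, +7, +2, +4, -8, -5, +9, -3, +1
Step 2: Count signs: positive = 5, negative = 4.
Step 3: Under H0: P(positive) = 0.5, so the number of positives S ~ Bin(9, 0.5).
Step 4: Two-sided exact p-value = sum of Bin(9,0.5) probabilities at or below the observed probability = 1.000000.
Step 5: alpha = 0.05. fail to reject H0.

n_eff = 9, pos = 5, neg = 4, p = 1.000000, fail to reject H0.


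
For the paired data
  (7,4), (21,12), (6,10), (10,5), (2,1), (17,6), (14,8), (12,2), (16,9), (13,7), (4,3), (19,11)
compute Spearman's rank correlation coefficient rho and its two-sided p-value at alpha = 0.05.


Step 1: Rank x and y separately (midranks; no ties here).
rank(x): 7->4, 21->12, 6->3, 10->5, 2->1, 17->10, 14->8, 12->6, 16->9, 13->7, 4->2, 19->11
rank(y): 4->4, 12->12, 10->10, 5->5, 1->1, 6->6, 8->8, 2->2, 9->9, 7->7, 3->3, 11->11
Step 2: d_i = R_x(i) - R_y(i); compute d_i^2.
  (4-4)^2=0, (12-12)^2=0, (3-10)^2=49, (5-5)^2=0, (1-1)^2=0, (10-6)^2=16, (8-8)^2=0, (6-2)^2=16, (9-9)^2=0, (7-7)^2=0, (2-3)^2=1, (11-11)^2=0
sum(d^2) = 82.
Step 3: rho = 1 - 6*82 / (12*(12^2 - 1)) = 1 - 492/1716 = 0.713287.
Step 4: Under H0, t = rho * sqrt((n-2)/(1-rho^2)) = 3.2183 ~ t(10).
Step 5: Two-sided p-value from the t-distribution with 10 df = 0.009202.
Step 6: alpha = 0.05. reject H0.

rho = 0.7133, p = 0.009202, reject H0 at alpha = 0.05.


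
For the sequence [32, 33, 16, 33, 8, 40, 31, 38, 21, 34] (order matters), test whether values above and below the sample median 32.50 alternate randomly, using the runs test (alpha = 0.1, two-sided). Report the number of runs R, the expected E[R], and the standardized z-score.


Step 1: Compute median = 32.50; label A = above, B = below.
Labels in order: BABABABABA  (n_A = 5, n_B = 5)
Step 2: Count runs R = 10.
Step 3: Under H0 (random ordering), E[R] = 2*n_A*n_B/(n_A+n_B) + 1 = 2*5*5/10 + 1 = 6.0000.
        Var[R] = 2*n_A*n_B*(2*n_A*n_B - n_A - n_B) / ((n_A+n_B)^2 * (n_A+n_B-1)) = 2000/900 = 2.2222.
        SD[R] = 1.4907.
Step 4: Continuity-corrected z = (R - 0.5 - E[R]) / SD[R] = (10 - 0.5 - 6.0000) / 1.4907 = 2.3479.
Step 5: Two-sided p-value via normal approximation = 2*(1 - Phi(|z|)) = 0.018881.
Step 6: alpha = 0.1. reject H0.

R = 10, z = 2.3479, p = 0.018881, reject H0.
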